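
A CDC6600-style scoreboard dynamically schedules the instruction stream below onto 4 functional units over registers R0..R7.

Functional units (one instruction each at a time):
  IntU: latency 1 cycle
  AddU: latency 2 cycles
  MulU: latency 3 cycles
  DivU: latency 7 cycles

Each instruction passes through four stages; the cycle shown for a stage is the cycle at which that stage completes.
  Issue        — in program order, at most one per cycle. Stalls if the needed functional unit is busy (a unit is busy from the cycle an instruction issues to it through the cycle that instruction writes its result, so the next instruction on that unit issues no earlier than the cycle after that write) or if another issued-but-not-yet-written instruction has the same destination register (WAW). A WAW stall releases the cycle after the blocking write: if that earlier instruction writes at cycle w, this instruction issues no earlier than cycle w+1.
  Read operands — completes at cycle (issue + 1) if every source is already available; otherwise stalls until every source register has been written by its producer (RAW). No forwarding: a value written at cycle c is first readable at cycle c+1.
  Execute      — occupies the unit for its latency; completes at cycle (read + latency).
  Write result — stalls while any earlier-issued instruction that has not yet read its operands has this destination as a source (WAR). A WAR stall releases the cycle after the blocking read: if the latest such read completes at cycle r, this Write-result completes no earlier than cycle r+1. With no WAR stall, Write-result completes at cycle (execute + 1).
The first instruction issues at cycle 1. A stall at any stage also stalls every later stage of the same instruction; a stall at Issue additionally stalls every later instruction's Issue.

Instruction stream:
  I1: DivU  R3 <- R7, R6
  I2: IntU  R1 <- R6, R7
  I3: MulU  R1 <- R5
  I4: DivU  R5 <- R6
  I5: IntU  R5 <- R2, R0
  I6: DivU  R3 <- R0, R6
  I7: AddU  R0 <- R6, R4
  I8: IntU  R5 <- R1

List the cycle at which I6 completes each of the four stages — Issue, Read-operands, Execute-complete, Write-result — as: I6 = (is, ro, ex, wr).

1) issue 1, read 2, done 9, write 10
2) issue 2, read 3, done 4, write 5
3) issue 6, read 7, done 10, write 11  <WAW R1: wait I2 write@5>
4) issue 11, read 12, done 19, write 20  <struct: DivU busy until I1 writes@10>
5) issue 21, read 22, done 23, write 24  <WAW R5: wait I4 write@20>
6) issue 22, read 23, done 30, write 31
7) issue 23, read 24, done 26, write 27
8) issue 25, read 26, done 27, write 28  <struct: IntU busy until I5 writes@24>

I6 = (22, 23, 30, 31)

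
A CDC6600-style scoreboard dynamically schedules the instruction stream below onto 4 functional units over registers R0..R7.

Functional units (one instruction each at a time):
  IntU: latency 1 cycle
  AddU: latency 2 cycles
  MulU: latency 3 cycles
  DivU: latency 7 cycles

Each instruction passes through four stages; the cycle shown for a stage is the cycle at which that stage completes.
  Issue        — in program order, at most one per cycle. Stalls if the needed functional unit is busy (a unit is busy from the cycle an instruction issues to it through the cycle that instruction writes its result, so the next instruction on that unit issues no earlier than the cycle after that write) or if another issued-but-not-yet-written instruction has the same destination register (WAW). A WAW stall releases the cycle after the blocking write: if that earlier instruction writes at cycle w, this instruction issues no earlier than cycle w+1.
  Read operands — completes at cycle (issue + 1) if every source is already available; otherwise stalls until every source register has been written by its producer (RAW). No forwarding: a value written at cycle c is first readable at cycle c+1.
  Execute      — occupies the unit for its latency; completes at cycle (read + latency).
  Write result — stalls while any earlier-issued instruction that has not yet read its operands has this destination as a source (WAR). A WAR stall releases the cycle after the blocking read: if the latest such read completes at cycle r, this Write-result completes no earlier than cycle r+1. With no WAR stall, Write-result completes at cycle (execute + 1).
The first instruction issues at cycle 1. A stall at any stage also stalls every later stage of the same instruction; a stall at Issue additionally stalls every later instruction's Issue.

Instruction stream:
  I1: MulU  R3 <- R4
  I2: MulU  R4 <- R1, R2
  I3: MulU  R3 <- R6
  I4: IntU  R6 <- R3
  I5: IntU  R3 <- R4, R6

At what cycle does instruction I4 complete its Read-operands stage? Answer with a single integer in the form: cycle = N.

[I1] 1/2/5/6
[I2] 7/8/11/12  (struct: MulU busy until I1 writes@6)
[I3] 13/14/17/18  (struct: MulU busy until I2 writes@12)
[I4] 14/19/20/21  (RAW R3: wait I3 write@18)
[I5] 22/23/24/25  (struct: IntU busy until I4 writes@21)

cycle = 19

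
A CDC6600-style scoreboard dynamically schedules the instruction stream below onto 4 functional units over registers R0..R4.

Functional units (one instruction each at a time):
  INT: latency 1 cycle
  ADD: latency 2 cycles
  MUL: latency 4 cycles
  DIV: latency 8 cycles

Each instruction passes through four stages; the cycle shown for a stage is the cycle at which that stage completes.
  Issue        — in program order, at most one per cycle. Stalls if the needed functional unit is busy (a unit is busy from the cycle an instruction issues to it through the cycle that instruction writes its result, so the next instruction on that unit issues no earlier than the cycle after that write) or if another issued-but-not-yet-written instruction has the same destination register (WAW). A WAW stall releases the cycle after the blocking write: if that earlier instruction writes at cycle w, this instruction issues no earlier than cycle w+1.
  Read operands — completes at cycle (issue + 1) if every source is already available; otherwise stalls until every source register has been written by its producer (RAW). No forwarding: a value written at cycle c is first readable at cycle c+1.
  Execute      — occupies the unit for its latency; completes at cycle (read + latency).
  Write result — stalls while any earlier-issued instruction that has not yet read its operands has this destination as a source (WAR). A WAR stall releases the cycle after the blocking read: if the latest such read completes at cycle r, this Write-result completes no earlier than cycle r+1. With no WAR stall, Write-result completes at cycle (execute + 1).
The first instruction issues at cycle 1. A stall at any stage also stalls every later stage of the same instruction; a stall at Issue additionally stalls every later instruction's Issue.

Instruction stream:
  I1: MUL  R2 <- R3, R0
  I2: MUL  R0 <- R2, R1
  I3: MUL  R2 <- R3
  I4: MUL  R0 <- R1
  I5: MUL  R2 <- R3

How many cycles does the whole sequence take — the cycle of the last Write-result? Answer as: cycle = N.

[1] I1→MUL
[2] I1 RO
[6] I1 EX
[7] I1 WR R2
[8] I2→MUL
[9] I2 RO
[13] I2 EX
[14] I2 WR R0
[15] I3→MUL
[16] I3 RO
[20] I3 EX
[21] I3 WR R2
[22] I4→MUL
[23] I4 RO
[27] I4 EX
[28] I4 WR R0
[29] I5→MUL
[30] I5 RO
[34] I5 EX
[35] I5 WR R2

cycle = 35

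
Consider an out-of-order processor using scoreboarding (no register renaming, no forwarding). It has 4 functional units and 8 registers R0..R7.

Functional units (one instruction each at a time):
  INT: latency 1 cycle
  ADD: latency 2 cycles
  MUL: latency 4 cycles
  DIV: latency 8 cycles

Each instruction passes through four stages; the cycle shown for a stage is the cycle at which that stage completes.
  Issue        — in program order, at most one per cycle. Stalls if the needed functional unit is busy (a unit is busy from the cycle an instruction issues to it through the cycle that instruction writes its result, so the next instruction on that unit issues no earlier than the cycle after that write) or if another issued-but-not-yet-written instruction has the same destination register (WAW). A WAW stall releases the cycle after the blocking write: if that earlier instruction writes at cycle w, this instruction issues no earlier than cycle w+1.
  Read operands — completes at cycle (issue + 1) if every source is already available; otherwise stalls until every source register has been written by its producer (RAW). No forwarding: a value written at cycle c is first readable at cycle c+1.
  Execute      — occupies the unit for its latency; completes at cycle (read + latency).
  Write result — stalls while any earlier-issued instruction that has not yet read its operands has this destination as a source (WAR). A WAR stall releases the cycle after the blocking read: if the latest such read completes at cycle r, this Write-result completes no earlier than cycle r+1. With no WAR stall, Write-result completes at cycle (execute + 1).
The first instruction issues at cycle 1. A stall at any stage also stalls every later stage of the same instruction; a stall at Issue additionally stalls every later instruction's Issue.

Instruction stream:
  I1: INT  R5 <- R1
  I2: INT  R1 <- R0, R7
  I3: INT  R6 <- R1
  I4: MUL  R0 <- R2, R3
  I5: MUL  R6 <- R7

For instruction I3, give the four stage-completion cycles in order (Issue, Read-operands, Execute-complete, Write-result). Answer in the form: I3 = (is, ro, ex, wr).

1) issue 1, read 2, done 3, write 4
2) issue 5, read 6, done 7, write 8  <struct: INT busy until I1 writes@4>
3) issue 9, read 10, done 11, write 12  <struct: INT busy until I2 writes@8>
4) issue 10, read 11, done 15, write 16
5) issue 17, read 18, done 22, write 23  <struct: MUL busy until I4 writes@16>

I3 = (9, 10, 11, 12)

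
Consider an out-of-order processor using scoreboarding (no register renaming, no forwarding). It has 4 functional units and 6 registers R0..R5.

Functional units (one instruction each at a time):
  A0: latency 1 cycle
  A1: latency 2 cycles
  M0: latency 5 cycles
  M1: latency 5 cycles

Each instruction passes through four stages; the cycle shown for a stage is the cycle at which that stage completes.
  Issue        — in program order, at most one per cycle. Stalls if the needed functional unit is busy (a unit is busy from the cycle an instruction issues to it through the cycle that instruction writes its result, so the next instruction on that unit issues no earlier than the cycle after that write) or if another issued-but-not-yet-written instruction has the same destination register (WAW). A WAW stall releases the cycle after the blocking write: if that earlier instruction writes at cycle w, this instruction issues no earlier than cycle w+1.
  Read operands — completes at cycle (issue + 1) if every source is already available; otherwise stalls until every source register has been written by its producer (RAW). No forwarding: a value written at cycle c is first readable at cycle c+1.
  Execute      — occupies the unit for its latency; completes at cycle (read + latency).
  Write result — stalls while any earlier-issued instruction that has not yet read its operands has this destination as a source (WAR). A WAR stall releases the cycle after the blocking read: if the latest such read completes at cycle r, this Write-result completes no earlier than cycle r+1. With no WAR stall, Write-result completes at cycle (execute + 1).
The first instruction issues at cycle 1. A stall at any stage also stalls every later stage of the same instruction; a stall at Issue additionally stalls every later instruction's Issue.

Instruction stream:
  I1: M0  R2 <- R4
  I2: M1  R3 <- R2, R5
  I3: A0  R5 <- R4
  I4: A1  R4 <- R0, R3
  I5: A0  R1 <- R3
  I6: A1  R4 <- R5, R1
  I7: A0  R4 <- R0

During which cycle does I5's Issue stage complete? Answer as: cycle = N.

cycle = 11

cycle 1: I1 issues→M0
cycle 2: I1 reads | I2 issues→M1
cycle 3: I3 issues→A0
cycle 4: I3 reads | I4 issues→A1
cycle 5: I3 exec-done
cycle 7: I1 exec-done
cycle 8: I1 writes R2
cycle 9: I2 reads
cycle 10: I3 writes R5
cycle 11: I5 issues→A0
cycle 14: I2 exec-done
cycle 15: I2 writes R3
cycle 16: I4 reads | I5 reads
cycle 17: I5 exec-done
cycle 18: I4 exec-done | I5 writes R1
cycle 19: I4 writes R4
cycle 20: I6 issues→A1
cycle 21: I6 reads
cycle 23: I6 exec-done
cycle 24: I6 writes R4
cycle 25: I7 issues→A0
cycle 26: I7 reads
cycle 27: I7 exec-done
cycle 28: I7 writes R4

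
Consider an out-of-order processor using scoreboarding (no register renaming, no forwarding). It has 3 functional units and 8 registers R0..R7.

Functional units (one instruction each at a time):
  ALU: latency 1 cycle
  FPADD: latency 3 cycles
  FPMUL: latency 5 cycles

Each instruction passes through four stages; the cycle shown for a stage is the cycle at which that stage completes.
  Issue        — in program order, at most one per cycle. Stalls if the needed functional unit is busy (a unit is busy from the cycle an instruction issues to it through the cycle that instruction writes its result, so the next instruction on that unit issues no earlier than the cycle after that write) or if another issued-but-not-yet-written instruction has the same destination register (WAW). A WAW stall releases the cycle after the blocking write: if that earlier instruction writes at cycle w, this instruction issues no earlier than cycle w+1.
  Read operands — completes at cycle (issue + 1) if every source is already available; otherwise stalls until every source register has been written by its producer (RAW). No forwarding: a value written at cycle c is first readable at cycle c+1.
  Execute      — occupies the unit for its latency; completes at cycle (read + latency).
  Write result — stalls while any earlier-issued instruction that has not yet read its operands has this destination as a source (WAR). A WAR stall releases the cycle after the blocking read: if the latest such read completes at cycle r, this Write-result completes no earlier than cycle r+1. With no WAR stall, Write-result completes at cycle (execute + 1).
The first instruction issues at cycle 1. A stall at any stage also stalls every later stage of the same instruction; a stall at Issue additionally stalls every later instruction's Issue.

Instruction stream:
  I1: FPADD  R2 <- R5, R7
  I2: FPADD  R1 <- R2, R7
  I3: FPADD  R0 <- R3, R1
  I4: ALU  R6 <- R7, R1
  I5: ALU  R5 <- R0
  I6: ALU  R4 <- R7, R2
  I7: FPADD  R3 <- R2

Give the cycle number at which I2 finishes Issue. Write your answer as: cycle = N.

I1  is:1  ro:2  ex:5  wr:6
I2  is:7  ro:8  ex:11  wr:12  — struct: FPADD busy until I1 writes@6
I3  is:13  ro:14  ex:17  wr:18  — struct: FPADD busy until I2 writes@12
I4  is:14  ro:15  ex:16  wr:17
I5  is:18  ro:19  ex:20  wr:21  — struct: ALU busy until I4 writes@17
I6  is:22  ro:23  ex:24  wr:25  — struct: ALU busy until I5 writes@21
I7  is:23  ro:24  ex:27  wr:28

cycle = 7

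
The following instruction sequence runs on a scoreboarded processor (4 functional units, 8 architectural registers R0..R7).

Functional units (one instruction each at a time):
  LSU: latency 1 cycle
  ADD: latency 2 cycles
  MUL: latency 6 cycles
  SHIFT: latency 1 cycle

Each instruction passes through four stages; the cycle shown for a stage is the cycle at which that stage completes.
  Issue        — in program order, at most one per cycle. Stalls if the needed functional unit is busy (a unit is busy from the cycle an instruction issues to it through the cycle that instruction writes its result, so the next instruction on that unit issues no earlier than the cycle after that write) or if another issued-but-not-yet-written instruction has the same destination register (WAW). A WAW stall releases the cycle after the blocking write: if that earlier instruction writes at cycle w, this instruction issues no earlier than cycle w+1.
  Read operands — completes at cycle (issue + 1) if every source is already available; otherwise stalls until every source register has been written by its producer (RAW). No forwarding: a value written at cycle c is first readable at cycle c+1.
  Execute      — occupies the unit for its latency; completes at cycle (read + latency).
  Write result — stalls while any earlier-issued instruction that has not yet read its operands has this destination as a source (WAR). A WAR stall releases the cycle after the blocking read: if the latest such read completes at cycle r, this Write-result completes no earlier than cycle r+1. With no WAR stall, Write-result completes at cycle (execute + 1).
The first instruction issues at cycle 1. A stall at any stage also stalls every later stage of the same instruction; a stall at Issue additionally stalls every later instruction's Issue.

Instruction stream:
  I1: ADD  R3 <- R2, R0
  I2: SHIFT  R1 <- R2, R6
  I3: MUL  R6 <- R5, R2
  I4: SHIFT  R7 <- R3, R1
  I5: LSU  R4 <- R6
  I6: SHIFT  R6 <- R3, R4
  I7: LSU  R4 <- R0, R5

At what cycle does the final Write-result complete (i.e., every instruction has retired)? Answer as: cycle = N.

cycle = 18

c1: I1 issues→ADD
c2: I1 reads, I2 issues→SHIFT
c3: I2 reads, I3 issues→MUL
c4: I1 exec-done, I2 exec-done, I3 reads
c5: I1 writes R3, I2 writes R1
c6: I4 issues→SHIFT
c7: I4 reads, I5 issues→LSU
c8: I4 exec-done
c9: I4 writes R7
c10: I3 exec-done
c11: I3 writes R6
c12: I5 reads, I6 issues→SHIFT
c13: I5 exec-done
c14: I5 writes R4
c15: I6 reads, I7 issues→LSU
c16: I6 exec-done, I7 reads
c17: I6 writes R6, I7 exec-done
c18: I7 writes R4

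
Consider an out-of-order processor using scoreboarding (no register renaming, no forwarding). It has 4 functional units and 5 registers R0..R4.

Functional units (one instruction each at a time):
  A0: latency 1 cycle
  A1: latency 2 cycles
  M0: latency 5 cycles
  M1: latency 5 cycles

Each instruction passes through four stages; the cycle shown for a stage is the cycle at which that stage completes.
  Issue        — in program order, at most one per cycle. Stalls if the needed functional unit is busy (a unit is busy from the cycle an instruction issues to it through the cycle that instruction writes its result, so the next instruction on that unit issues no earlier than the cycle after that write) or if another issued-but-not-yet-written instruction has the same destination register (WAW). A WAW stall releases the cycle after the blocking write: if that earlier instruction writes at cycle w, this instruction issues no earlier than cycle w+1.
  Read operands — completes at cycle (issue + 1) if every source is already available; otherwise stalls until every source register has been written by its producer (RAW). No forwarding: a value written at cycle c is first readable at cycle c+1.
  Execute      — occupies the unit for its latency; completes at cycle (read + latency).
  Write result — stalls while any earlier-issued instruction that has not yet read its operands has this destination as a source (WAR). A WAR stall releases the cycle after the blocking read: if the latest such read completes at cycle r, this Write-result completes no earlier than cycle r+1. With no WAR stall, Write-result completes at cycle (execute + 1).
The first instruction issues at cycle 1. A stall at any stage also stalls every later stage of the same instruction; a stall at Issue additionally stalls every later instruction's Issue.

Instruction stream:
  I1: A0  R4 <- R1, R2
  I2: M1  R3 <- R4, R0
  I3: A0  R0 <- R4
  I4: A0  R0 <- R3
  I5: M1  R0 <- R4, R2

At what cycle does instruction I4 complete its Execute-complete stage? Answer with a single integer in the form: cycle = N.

I1 -> (1, 2, 3, 4)
I2 -> (2, 5, 10, 11)  // RAW R4: wait I1 write@4
I3 -> (5, 6, 7, 8)  // struct: A0 busy until I1 writes@4
I4 -> (9, 12, 13, 14)  // struct: A0 busy until I3 writes@8, RAW R3: wait I2 write@11
I5 -> (15, 16, 21, 22)  // WAW R0: wait I4 write@14

cycle = 13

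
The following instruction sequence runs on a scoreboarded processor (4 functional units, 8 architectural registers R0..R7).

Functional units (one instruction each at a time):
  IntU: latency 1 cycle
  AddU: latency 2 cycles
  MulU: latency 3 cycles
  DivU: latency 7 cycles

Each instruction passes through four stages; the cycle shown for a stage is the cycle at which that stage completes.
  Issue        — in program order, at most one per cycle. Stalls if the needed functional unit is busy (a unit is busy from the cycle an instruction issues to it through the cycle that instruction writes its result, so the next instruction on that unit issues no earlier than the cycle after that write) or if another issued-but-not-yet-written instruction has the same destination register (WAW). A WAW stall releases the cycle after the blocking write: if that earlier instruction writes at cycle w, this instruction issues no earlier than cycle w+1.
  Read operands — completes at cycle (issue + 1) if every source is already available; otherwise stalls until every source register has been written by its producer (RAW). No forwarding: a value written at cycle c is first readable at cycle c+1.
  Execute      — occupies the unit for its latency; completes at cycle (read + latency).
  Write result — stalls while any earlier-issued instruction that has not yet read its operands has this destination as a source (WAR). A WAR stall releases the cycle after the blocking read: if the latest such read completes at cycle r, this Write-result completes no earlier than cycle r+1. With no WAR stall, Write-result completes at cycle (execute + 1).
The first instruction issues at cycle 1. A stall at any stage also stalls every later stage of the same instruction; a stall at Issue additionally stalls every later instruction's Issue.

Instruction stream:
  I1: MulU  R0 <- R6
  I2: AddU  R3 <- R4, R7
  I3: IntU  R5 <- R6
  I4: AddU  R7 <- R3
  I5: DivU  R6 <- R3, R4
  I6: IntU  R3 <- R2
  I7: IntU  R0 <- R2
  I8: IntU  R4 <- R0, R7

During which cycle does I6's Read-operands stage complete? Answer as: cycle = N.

cycle = 10

  I1 | 1 | 2 | 5 | 6
  I2 | 2 | 3 | 5 | 6
  I3 | 3 | 4 | 5 | 6
  I4 | 7 | 8 | 10 | 11   struct: AddU busy until I2 writes@6
  I5 | 8 | 9 | 16 | 17
  I6 | 9 | 10 | 11 | 12
  I7 | 13 | 14 | 15 | 16   struct: IntU busy until I6 writes@12
  I8 | 17 | 18 | 19 | 20   struct: IntU busy until I7 writes@16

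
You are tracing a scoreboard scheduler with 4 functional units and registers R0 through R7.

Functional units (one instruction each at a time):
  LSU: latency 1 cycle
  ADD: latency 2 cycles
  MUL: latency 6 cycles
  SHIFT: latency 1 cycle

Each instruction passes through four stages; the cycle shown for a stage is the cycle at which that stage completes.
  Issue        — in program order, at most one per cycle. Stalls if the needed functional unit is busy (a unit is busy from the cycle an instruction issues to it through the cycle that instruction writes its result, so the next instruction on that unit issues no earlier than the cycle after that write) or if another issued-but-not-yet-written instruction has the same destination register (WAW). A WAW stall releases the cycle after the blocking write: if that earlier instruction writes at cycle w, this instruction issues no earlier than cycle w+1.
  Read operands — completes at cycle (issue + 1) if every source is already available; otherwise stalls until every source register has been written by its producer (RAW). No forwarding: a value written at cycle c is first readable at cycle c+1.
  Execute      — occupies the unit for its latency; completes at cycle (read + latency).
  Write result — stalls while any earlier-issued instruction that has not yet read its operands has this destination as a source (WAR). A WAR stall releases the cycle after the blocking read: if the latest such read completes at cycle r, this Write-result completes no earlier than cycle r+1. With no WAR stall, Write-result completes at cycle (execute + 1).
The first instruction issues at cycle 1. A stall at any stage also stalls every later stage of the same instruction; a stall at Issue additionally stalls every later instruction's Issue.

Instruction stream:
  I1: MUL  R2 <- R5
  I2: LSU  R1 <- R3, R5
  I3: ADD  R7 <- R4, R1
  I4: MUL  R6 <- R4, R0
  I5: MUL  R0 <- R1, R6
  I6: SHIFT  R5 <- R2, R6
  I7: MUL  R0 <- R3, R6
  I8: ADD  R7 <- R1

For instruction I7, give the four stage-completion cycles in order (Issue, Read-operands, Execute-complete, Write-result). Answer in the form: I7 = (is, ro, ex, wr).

I7 = (28, 29, 35, 36)

t=1  I1 issues→MUL
t=2  I1 reads · I2 issues→LSU
t=3  I2 reads · I3 issues→ADD
t=4  I2 exec-done
t=5  I2 writes R1
t=6  I3 reads
t=8  I1 exec-done · I3 exec-done
t=9  I1 writes R2 · I3 writes R7
t=10  I4 issues→MUL
t=11  I4 reads
t=17  I4 exec-done
t=18  I4 writes R6
t=19  I5 issues→MUL
t=20  I5 reads · I6 issues→SHIFT
t=21  I6 reads
t=22  I6 exec-done
t=23  I6 writes R5
t=26  I5 exec-done
t=27  I5 writes R0
t=28  I7 issues→MUL
t=29  I7 reads · I8 issues→ADD
t=30  I8 reads
t=32  I8 exec-done
t=33  I8 writes R7
t=35  I7 exec-done
t=36  I7 writes R0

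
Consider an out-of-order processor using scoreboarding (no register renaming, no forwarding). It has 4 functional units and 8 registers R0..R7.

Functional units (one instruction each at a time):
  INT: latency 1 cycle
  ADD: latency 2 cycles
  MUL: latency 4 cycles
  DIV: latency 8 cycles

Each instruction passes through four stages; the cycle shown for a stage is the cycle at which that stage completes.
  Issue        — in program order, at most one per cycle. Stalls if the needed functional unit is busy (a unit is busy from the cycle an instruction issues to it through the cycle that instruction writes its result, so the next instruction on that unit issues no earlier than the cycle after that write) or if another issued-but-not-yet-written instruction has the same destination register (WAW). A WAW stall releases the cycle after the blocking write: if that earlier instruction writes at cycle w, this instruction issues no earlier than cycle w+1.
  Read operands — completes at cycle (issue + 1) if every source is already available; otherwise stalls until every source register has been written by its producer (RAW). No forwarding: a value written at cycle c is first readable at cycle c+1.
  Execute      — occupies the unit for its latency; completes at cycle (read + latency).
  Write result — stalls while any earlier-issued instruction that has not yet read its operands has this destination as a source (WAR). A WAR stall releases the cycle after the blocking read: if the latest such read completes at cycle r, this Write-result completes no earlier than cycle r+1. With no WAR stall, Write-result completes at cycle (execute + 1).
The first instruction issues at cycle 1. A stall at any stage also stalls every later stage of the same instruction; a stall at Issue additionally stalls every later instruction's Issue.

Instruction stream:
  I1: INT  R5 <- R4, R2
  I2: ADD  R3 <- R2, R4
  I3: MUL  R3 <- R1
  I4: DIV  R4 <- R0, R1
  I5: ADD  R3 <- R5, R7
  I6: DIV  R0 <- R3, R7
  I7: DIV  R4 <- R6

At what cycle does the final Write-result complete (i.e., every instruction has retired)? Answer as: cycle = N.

I1 -> (1, 2, 3, 4)
I2 -> (2, 3, 5, 6)
I3 -> (7, 8, 12, 13)  // WAW R3: wait I2 write@6
I4 -> (8, 9, 17, 18)
I5 -> (14, 15, 17, 18)  // WAW R3: wait I3 write@13
I6 -> (19, 20, 28, 29)  // struct: DIV busy until I4 writes@18
I7 -> (30, 31, 39, 40)  // struct: DIV busy until I6 writes@29

cycle = 40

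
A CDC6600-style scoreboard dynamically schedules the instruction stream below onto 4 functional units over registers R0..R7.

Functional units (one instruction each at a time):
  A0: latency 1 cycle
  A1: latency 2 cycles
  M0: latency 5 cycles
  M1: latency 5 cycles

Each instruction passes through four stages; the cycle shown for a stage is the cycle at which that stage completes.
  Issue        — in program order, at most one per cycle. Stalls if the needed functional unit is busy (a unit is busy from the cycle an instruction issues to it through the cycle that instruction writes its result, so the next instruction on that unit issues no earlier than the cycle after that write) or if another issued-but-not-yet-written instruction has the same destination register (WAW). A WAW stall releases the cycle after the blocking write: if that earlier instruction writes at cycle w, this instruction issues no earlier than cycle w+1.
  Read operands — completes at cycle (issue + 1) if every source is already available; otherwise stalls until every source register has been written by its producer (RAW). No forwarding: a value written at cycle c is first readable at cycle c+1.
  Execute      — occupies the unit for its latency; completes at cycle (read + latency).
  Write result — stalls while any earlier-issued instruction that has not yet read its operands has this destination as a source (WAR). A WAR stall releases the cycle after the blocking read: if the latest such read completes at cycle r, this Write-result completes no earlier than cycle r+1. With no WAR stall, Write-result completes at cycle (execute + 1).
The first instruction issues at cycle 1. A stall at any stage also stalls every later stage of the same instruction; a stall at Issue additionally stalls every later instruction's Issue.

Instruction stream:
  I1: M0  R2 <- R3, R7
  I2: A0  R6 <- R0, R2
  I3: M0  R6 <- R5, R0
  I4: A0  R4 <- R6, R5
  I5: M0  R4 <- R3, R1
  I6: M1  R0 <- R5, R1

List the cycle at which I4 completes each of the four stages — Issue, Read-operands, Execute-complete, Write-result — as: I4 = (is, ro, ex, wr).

[I1] 1/2/7/8
[I2] 2/9/10/11  (RAW R2: wait I1 write@8)
[I3] 12/13/18/19  (WAW R6: wait I2 write@11)
[I4] 13/20/21/22  (RAW R6: wait I3 write@19)
[I5] 23/24/29/30  (WAW R4: wait I4 write@22)
[I6] 24/25/30/31

I4 = (13, 20, 21, 22)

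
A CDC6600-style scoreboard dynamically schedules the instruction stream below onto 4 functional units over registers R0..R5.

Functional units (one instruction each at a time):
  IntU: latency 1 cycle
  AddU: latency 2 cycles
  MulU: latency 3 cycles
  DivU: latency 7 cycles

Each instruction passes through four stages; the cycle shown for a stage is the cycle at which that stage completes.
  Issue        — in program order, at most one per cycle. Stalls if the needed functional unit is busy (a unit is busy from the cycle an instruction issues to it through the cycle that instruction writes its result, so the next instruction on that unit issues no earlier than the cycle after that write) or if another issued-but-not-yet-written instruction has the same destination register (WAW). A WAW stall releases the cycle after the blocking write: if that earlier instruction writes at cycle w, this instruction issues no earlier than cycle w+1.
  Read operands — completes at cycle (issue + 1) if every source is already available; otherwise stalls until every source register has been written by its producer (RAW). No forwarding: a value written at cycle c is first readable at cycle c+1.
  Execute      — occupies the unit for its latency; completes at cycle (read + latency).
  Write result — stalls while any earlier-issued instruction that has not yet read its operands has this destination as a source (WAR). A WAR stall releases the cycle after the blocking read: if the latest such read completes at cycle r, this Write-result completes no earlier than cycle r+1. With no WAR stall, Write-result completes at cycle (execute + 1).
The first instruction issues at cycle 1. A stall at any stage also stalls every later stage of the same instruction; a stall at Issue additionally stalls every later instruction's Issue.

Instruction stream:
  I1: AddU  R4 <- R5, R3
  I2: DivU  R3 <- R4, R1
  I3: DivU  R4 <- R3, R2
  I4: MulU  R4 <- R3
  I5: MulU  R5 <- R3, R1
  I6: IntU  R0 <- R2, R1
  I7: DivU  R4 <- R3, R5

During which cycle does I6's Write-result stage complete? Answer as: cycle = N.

cycle = 35

I1: IS=1 RO=2 EX=4 WR=5
I2: IS=2 RO=6 EX=13 WR=14  [RAW R4: wait I1 write@5]
I3: IS=15 RO=16 EX=23 WR=24  [struct: DivU busy until I2 writes@14]
I4: IS=25 RO=26 EX=29 WR=30  [WAW R4: wait I3 write@24]
I5: IS=31 RO=32 EX=35 WR=36  [struct: MulU busy until I4 writes@30]
I6: IS=32 RO=33 EX=34 WR=35
I7: IS=33 RO=37 EX=44 WR=45  [RAW R5: wait I5 write@36]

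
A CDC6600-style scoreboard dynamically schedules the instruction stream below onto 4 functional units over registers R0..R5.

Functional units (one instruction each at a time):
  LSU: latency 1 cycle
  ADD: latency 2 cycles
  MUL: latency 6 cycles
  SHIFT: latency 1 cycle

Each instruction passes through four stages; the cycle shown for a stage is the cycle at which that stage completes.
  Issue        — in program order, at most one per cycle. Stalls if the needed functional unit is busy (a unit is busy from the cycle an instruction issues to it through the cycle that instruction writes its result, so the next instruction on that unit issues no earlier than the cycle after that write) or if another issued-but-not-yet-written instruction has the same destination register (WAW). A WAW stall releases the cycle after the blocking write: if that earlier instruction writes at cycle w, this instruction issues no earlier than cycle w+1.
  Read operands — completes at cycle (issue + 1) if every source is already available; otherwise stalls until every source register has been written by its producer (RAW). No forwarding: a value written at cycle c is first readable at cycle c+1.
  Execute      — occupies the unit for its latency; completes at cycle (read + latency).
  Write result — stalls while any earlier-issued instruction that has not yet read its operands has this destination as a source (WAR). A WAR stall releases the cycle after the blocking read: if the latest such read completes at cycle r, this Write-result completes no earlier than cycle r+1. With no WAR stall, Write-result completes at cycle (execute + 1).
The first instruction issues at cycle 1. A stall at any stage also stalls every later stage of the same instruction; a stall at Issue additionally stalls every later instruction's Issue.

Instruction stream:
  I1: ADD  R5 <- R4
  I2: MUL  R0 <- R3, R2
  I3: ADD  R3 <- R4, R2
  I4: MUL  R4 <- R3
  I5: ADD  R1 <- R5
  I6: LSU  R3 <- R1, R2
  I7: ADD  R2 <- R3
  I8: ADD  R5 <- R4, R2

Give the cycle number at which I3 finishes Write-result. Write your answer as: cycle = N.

cycle = 10

t=1  I1 issues→ADD
t=2  I1 reads; I2 issues→MUL
t=3  I2 reads
t=4  I1 exec-done
t=5  I1 writes R5
t=6  I3 issues→ADD
t=7  I3 reads
t=9  I2 exec-done; I3 exec-done
t=10  I2 writes R0; I3 writes R3
t=11  I4 issues→MUL
t=12  I4 reads; I5 issues→ADD
t=13  I5 reads; I6 issues→LSU
t=15  I5 exec-done
t=16  I5 writes R1
t=17  I6 reads; I7 issues→ADD
t=18  I4 exec-done; I6 exec-done
t=19  I4 writes R4; I6 writes R3
t=20  I7 reads
t=22  I7 exec-done
t=23  I7 writes R2
t=24  I8 issues→ADD
t=25  I8 reads
t=27  I8 exec-done
t=28  I8 writes R5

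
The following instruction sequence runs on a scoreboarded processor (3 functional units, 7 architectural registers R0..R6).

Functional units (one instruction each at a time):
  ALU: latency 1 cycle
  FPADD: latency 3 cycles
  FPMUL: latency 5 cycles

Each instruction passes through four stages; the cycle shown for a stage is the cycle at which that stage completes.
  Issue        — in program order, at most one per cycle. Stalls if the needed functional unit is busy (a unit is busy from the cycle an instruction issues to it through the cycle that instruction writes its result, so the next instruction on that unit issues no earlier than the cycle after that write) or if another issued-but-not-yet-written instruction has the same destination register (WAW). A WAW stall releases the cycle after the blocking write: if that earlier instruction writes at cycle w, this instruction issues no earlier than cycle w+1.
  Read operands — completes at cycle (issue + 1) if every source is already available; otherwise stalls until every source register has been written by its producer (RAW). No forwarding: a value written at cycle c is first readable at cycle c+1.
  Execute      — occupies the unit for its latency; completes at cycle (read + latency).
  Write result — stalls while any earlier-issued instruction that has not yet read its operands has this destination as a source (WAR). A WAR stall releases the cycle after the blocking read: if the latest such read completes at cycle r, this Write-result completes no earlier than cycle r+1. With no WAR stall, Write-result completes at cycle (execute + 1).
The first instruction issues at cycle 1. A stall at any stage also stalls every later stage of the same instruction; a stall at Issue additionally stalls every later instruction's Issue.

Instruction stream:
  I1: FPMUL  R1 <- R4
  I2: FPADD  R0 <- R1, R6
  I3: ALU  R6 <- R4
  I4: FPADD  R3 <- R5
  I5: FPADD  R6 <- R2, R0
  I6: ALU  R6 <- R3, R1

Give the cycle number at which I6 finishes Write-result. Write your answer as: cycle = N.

cycle = 29

t=1  I1 issues→FPMUL
t=2  I1 reads, I2 issues→FPADD
t=3  I3 issues→ALU
t=4  I3 reads
t=5  I3 exec-done
t=7  I1 exec-done
t=8  I1 writes R1
t=9  I2 reads
t=10  I3 writes R6
t=12  I2 exec-done
t=13  I2 writes R0
t=14  I4 issues→FPADD
t=15  I4 reads
t=18  I4 exec-done
t=19  I4 writes R3
t=20  I5 issues→FPADD
t=21  I5 reads
t=24  I5 exec-done
t=25  I5 writes R6
t=26  I6 issues→ALU
t=27  I6 reads
t=28  I6 exec-done
t=29  I6 writes R6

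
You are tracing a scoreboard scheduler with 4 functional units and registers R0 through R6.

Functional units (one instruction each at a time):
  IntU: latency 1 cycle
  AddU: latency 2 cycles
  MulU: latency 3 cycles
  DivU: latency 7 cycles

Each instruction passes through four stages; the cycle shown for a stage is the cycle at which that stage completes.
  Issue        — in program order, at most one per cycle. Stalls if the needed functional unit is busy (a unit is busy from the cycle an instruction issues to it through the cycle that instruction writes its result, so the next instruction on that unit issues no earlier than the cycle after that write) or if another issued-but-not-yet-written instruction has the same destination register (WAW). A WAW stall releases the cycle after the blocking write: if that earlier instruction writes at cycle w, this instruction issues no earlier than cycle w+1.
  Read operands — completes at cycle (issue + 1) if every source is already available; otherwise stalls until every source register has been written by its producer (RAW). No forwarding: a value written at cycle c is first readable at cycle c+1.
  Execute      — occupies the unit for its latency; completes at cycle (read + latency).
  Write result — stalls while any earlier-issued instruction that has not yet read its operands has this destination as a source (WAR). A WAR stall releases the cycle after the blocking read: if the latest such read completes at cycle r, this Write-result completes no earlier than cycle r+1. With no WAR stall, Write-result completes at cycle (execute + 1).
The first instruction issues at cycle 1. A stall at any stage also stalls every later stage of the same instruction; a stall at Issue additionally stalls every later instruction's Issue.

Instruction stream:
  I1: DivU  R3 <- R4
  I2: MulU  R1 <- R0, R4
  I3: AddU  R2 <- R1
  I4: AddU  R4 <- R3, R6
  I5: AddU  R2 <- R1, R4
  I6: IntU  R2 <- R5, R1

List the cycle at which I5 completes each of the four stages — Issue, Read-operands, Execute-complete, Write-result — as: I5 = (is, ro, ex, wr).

c1: issue I1 (DivU)
c2: I1 read-ops; issue I2 (MulU)
c3: I2 read-ops; issue I3 (AddU)
c6: I2 finished on MulU
c7: I2→R1
c8: I3 read-ops
c9: I1 finished on DivU
c10: I1→R3; I3 finished on AddU
c11: I3→R2
c12: issue I4 (AddU)
c13: I4 read-ops
c15: I4 finished on AddU
c16: I4→R4
c17: issue I5 (AddU)
c18: I5 read-ops
c20: I5 finished on AddU
c21: I5→R2
c22: issue I6 (IntU)
c23: I6 read-ops
c24: I6 finished on IntU
c25: I6→R2

I5 = (17, 18, 20, 21)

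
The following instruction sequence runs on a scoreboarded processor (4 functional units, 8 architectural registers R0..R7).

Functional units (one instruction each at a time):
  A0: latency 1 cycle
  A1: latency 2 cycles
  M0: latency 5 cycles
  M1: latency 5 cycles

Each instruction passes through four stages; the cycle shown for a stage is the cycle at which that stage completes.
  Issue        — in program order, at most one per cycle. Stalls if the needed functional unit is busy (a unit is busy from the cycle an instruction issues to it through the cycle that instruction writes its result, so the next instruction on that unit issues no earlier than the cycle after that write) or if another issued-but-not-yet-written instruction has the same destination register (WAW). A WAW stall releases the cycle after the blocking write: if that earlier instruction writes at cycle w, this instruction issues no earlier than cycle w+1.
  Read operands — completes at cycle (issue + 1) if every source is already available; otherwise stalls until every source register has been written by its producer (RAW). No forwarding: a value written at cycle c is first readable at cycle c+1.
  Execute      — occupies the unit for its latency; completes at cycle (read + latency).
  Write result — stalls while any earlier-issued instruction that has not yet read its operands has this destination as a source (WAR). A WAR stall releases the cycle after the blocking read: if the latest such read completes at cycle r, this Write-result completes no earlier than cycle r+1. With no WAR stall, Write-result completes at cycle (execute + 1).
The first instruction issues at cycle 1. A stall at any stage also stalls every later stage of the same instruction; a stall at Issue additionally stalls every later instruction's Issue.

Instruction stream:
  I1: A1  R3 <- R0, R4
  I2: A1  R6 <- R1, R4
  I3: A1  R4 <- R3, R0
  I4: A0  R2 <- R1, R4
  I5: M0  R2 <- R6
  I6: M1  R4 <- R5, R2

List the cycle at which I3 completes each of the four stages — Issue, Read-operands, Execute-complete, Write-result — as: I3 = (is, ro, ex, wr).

I3 = (11, 12, 14, 15)

[I1] 1/2/4/5
[I2] 6/7/9/10  (struct: A1 busy until I1 writes@5)
[I3] 11/12/14/15  (struct: A1 busy until I2 writes@10)
[I4] 12/16/17/18  (RAW R4: wait I3 write@15)
[I5] 19/20/25/26  (WAW R2: wait I4 write@18)
[I6] 20/27/32/33  (RAW R2: wait I5 write@26)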